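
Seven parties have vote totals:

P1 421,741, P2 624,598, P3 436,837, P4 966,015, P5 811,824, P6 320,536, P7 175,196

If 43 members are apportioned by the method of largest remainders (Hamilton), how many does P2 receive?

Total 3756747; standard divisor 3756747/43 ≈ 87366.209.
Standard quotas: P1 4.8273, P2 7.1492, P3 5.0001, P4 11.0571, P5 9.2922, P6 3.6689, P7 2.0053.
Lower quotas: P1 4, P2 7, P3 5, P4 11, P5 9, P6 3, P7 2 (sum 41, leaving 2 seats).
Remainders in descending order: P1 0.8273, P6 0.6689, P5 0.2922, P2 0.1492, P4 0.0571, P7 0.0053, P3 0.0001.
The surplus seats go to P1, P6.
P2 receives 7.

7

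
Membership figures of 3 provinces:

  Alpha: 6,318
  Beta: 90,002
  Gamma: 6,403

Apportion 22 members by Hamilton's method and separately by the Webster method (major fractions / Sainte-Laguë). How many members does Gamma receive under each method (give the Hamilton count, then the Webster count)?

2 and 1

Hamilton: Alpha 1, Beta 19, Gamma 2.
Webster: Alpha 1, Beta 20, Gamma 1.
Gamma gets 2 under Hamilton and 1 under Webster.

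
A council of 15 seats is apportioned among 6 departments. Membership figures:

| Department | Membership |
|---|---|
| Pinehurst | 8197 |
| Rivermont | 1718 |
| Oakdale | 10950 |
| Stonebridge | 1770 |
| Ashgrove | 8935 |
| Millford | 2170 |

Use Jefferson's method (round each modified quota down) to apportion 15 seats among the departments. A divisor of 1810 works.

Pinehurst 4; Rivermont 0; Oakdale 6; Stonebridge 0; Ashgrove 4; Millford 1

With modified divisor 1810: modified quotas Pinehurst 4.529, Rivermont 0.949, Oakdale 6.050, Stonebridge 0.978, Ashgrove 4.936, Millford 1.199.
Rounding down: Pinehurst 4, Rivermont 0, Oakdale 6, Stonebridge 0, Ashgrove 4, Millford 1 (total 15).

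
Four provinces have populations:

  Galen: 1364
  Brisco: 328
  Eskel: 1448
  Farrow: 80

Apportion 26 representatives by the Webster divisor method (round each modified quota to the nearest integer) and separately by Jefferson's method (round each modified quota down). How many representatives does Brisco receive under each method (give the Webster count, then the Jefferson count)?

3 and 2

Webster: Galen 11, Brisco 3, Eskel 11, Farrow 1.
Jefferson: Galen 12, Brisco 2, Eskel 12, Farrow 0.
Brisco gets 3 under Webster and 2 under Jefferson.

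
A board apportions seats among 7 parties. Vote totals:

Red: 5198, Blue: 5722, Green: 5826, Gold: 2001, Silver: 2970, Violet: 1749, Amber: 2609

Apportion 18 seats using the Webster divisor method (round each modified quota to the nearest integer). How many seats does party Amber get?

2

Standard divisor 26075/18 ≈ 1448.611; standard quotas: Red 3.588, Blue 3.950, Green 4.022, Gold 1.381, Silver 2.050, Violet 1.207, Amber 1.801.
Rounding to the nearest integer gives Red 4, Blue 4, Green 4, Gold 1, Silver 2, Violet 1, Amber 2 — total 18, matching the house size, so no adjustment is needed.
Amber receives 2.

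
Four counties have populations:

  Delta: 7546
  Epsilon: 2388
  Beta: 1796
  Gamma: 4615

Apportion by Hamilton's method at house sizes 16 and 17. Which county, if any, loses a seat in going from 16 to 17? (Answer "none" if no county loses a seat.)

none

At 16 seats: Delta 7, Epsilon 2, Beta 2, Gamma 5.
At 17 seats: Delta 8, Epsilon 2, Beta 2, Gamma 5.
No county's allocation decreased.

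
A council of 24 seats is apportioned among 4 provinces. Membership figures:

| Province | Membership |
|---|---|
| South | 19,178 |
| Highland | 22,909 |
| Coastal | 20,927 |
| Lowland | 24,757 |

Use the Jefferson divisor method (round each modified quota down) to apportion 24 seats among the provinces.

Standard divisor 87771/24 ≈ 3657.125; standard quotas: South 5.244, Highland 6.264, Coastal 5.722, Lowland 6.770.
Rounding down gives 5, 6, 5, 6 = 22 seats, so the divisor must be adjusted.
With modified divisor 3400: modified quotas South 5.641, Highland 6.738, Coastal 6.155, Lowland 7.281.
Rounding down: South 5, Highland 6, Coastal 6, Lowland 7 (total 24).

South: 5, Highland: 6, Coastal: 6, Lowland: 7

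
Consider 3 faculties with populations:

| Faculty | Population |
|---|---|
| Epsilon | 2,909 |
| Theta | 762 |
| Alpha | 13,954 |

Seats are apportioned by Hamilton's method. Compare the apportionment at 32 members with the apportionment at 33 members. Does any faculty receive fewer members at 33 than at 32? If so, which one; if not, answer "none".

At 32 seats: Epsilon 5, Theta 2, Alpha 25.
At 33 seats: Epsilon 6, Theta 1, Alpha 26.
Theta drops from 2 to 1.

Theta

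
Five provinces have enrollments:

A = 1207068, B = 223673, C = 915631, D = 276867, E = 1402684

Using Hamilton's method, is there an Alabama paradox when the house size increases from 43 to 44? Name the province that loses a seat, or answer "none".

At 43 seats: A 13, B 2, C 10, D 3, E 15.
At 44 seats: A 13, B 3, C 10, D 3, E 15.
No province's allocation decreased.

none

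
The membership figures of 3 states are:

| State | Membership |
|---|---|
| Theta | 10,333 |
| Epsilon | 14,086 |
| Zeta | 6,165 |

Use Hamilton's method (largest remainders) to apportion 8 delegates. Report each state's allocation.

Theta 3, Epsilon 4, Zeta 1

Standard divisor: 30584 ÷ 8 = 3823.
Standard quotas: Theta 2.7029, Epsilon 3.6845, Zeta 1.6126.
Lower quotas: Theta 2, Epsilon 3, Zeta 1 (sum 6, leaving 2 seats).
Remainders in descending order: Theta 0.7029, Epsilon 0.6845, Zeta 0.6126.
The surplus seats go to Theta, Epsilon.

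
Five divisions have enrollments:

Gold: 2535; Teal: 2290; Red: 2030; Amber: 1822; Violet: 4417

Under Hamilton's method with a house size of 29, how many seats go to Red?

4

Total 13094; standard divisor 13094/29 ≈ 451.517.
Standard quotas: Gold 5.614, Teal 5.072, Red 4.496, Amber 4.035, Violet 9.783.
Lower quotas: Gold 5, Teal 5, Red 4, Amber 4, Violet 9 (sum 27, leaving 2 seats).
Remainders in descending order: Violet 0.783, Gold 0.614, Red 0.496, Teal 0.072, Amber 0.035.
Largest remainders: Violet, Gold receive the extra seats.
Red receives 4.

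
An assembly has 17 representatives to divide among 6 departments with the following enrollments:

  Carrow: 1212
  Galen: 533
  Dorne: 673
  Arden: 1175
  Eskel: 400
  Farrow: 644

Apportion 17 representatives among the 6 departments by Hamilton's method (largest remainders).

Carrow=4, Galen=2, Dorne=3, Arden=4, Eskel=2, Farrow=2

Standard divisor: 4637 ÷ 17 ≈ 272.765.
Standard quotas: Carrow 4.443, Galen 1.954, Dorne 2.467, Arden 4.308, Eskel 1.466, Farrow 2.361.
Lower quotas: Carrow 4, Galen 1, Dorne 2, Arden 4, Eskel 1, Farrow 2 (sum 14, leaving 3 seats).
Remainders in descending order: Galen 0.954, Dorne 0.467, Eskel 0.466, Carrow 0.443, Farrow 0.361, Arden 0.308.
Largest remainders: Galen, Dorne, Eskel receive the extra seats.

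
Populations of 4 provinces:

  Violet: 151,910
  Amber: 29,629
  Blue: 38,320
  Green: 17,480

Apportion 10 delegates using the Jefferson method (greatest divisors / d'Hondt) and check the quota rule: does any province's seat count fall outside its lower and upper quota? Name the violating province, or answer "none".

Standard quotas: Violet 6.401, Amber 1.248, Blue 1.615, Green 0.736.
Jefferson allocation: Violet 7, Amber 1, Blue 2, Green 0.
Every allocation lies between the lower and upper quota.

none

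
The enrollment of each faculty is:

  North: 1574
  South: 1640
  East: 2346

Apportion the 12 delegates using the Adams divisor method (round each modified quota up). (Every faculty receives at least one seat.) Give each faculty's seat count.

Standard divisor 5560/12 ≈ 463.333; standard quotas: North 3.397, South 3.540, East 5.063.
Rounding up gives 4, 4, 6 = 14 seats, so the divisor must be adjusted.
With modified divisor 540: modified quotas North 2.915, South 3.037, East 4.344.
Rounding up: North 3, South 4, East 5 (total 12).

North=3, South=4, East=5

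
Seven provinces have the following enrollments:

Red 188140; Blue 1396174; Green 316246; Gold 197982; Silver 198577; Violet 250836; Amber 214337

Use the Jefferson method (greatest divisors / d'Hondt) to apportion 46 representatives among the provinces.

Standard divisor 2762292/46 ≈ 60049.826; standard quotas: Red 3.133, Blue 23.250, Green 5.266, Gold 3.297, Silver 3.307, Violet 4.177, Amber 3.569.
Rounding down gives 3, 23, 5, 3, 3, 4, 3 = 44 seats, so the divisor must be adjusted.
With modified divisor 54800: modified quotas Red 3.433, Blue 25.478, Green 5.771, Gold 3.613, Silver 3.624, Violet 4.577, Amber 3.911.
Rounding down: Red 3, Blue 25, Green 5, Gold 3, Silver 3, Violet 4, Amber 3 (total 46).

Red 3, Blue 25, Green 5, Gold 3, Silver 3, Violet 4, Amber 3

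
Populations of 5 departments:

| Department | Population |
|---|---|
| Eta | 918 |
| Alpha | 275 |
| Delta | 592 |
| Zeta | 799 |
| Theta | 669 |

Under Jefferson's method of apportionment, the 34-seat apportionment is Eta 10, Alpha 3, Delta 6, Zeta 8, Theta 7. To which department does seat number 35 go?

Priority for the next seat is population ÷ (current seats + 1).
Priorities: Eta 83.455, Alpha 68.750, Delta 84.571, Zeta 88.778, Theta 83.625.
Highest priority: Zeta.

Zeta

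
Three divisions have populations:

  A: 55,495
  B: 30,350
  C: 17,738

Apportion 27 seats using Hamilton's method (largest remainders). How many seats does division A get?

Standard divisor: 103583 ÷ 27 ≈ 3836.407.
Standard quotas: A 14.4654, B 7.9110, C 4.6236.
Lower quotas: A 14, B 7, C 4 (sum 25, leaving 2 seats).
Remainders in descending order: B 0.9110, C 0.6236, A 0.4654.
The surplus seats go to B, C.
A receives 14.

14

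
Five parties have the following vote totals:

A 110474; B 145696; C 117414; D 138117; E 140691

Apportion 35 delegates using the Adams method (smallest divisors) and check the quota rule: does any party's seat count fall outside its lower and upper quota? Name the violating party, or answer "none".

none

Standard quotas: A 5.927, B 7.816, C 6.299, D 7.410, E 7.548.
Adams allocation: A 6, B 8, C 6, D 7, E 8.
Every allocation lies between the lower and upper quota.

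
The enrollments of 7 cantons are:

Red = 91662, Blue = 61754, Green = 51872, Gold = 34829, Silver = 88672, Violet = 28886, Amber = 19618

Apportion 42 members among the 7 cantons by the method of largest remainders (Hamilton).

Standard divisor: 377293 ÷ 42 ≈ 8983.167.
Standard quotas: Red 10.2038, Blue 6.8744, Green 5.7744, Gold 3.8771, Silver 9.8709, Violet 3.2156, Amber 2.1839.
Lower quotas: Red 10, Blue 6, Green 5, Gold 3, Silver 9, Violet 3, Amber 2 (sum 38, leaving 4 seats).
Remainders in descending order: Gold 0.8771, Blue 0.8744, Silver 0.8709, Green 0.7744, Violet 0.2156, Red 0.2038, Amber 0.1839.
The surplus seats go to Gold, Blue, Silver, Green.

Red: 10, Blue: 7, Green: 6, Gold: 4, Silver: 10, Violet: 3, Amber: 2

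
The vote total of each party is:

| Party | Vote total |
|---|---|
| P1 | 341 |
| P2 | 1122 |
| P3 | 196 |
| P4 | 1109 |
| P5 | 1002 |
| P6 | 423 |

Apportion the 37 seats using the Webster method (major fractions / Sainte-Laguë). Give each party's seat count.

Standard divisor 4193/37 ≈ 113.324; standard quotas: P1 3.009, P2 9.901, P3 1.730, P4 9.786, P5 8.842, P6 3.733.
Rounding to the nearest integer gives 3, 10, 2, 10, 9, 4 = 38 seats, so the divisor must be adjusted.
With modified divisor 117: modified quotas P1 2.915, P2 9.590, P3 1.675, P4 9.479, P5 8.564, P6 3.615.
Rounding to the nearest integer: P1 3, P2 10, P3 2, P4 9, P5 9, P6 4 (total 37).

P1: 3, P2: 10, P3: 2, P4: 9, P5: 9, P6: 4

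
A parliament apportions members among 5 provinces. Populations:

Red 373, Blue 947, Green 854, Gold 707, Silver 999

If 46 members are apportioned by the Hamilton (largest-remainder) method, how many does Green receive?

Total 3880; standard divisor 3880/46 ≈ 84.348.
Standard quotas: Red 4.422, Blue 11.227, Green 10.125, Gold 8.382, Silver 11.844.
Lower quotas: Red 4, Blue 11, Green 10, Gold 8, Silver 11 (sum 44, leaving 2 seats).
Remainders in descending order: Silver 0.844, Red 0.422, Gold 0.382, Blue 0.227, Green 0.125.
The surplus seats go to Silver, Red.
Green receives 10.

10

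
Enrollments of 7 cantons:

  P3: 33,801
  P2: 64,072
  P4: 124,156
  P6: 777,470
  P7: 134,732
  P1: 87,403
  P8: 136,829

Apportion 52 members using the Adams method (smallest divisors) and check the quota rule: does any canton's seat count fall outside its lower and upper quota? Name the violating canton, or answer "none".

Standard quotas: P3 1.294, P2 2.453, P4 4.753, P6 29.760, P7 5.157, P1 3.346, P8 5.238.
Adams allocation: P3 2, P2 3, P4 5, P6 28, P7 5, P1 4, P8 5.
P6 has quota 29.760 (lower 29, upper 30) but receives 28 — outside the quota interval.

P6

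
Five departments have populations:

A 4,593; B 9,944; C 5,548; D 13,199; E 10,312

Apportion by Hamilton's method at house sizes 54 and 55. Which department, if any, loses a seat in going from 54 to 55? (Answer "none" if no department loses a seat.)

none

At 54 seats: A 6, B 12, C 7, D 16, E 13.
At 55 seats: A 6, B 12, C 7, D 17, E 13.
No department's allocation decreased.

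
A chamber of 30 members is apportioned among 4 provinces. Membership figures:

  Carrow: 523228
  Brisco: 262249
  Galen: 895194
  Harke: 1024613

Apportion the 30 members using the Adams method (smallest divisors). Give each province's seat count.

Standard divisor 2705284/30 ≈ 90176.133; standard quotas: Carrow 5.802, Brisco 2.908, Galen 9.927, Harke 11.362.
Rounding up gives 6, 3, 10, 12 = 31 seats, so the divisor must be adjusted.
With modified divisor 96300: modified quotas Carrow 5.433, Brisco 2.723, Galen 9.296, Harke 10.640.
Rounding up: Carrow 6, Brisco 3, Galen 10, Harke 11 (total 30).

Carrow 6; Brisco 3; Galen 10; Harke 11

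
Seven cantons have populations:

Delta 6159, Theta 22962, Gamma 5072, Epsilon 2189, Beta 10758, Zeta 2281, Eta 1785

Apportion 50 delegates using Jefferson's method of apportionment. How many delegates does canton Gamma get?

Standard divisor 51206/50 ≈ 1024.12; standard quotas: Delta 6.014, Theta 22.421, Gamma 4.953, Epsilon 2.137, Beta 10.505, Zeta 2.227, Eta 1.743.
Rounding down gives 6, 22, 4, 2, 10, 2, 1 = 47 seats, so the divisor must be adjusted.
With modified divisor 970: modified quotas Delta 6.349, Theta 23.672, Gamma 5.229, Epsilon 2.257, Beta 11.091, Zeta 2.352, Eta 1.840.
Rounding down: Delta 6, Theta 23, Gamma 5, Epsilon 2, Beta 11, Zeta 2, Eta 1 (total 50).
Gamma receives 5.

5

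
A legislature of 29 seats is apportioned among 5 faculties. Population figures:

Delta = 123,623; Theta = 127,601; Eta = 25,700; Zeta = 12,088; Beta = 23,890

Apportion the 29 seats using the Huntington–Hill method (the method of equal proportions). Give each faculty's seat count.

With divisor 10626: modified quotas Delta 11.634, Theta 12.008, Eta 2.419, Zeta 1.138, Beta 2.248.
Geometric-mean thresholds: Delta √(11·12)=11.489, Theta √(12·13)=12.490, Eta √(2·3)=2.449, Zeta √(1·2)=1.414, Beta √(2·3)=2.449.
Each quota rounded against its threshold gives Delta 12, Theta 12, Eta 2, Zeta 1, Beta 2 (total 29).

Delta 12, Theta 12, Eta 2, Zeta 1, Beta 2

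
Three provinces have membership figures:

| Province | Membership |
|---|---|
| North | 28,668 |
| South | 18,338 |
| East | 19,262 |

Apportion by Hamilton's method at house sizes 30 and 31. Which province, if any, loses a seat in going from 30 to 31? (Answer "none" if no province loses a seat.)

none

At 30 seats: North 13, South 8, East 9.
At 31 seats: North 13, South 9, East 9.
No province's allocation decreased.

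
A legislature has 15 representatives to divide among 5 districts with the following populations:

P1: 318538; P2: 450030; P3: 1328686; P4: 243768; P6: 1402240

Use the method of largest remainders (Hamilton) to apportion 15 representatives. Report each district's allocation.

The standard divisor is 3743262/15 ≈ 249550.8.
Standard quotas: P1 1.2764, P2 1.8034, P3 5.3243, P4 0.9768, P6 5.6191.
Lower quotas: P1 1, P2 1, P3 5, P4 0, P6 5 (sum 12, leaving 3 seats).
Remainders in descending order: P4 0.9768, P2 0.8034, P6 0.6191, P3 0.3243, P1 0.2764.
The surplus seats go to P4, P2, P6.

P1 1; P2 2; P3 5; P4 1; P6 6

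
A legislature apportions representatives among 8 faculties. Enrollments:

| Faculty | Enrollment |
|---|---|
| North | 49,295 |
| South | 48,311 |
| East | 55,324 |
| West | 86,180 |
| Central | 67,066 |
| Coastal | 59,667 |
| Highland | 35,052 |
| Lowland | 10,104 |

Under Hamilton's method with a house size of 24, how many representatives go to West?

Standard divisor: 410999 ÷ 24 ≈ 17124.958.
Standard quotas: North 2.8785, South 2.8211, East 3.2306, West 5.0324, Central 3.9163, Coastal 3.4842, Highland 2.0468, Lowland 0.5900.
Lower quotas: North 2, South 2, East 3, West 5, Central 3, Coastal 3, Highland 2, Lowland 0 (sum 20, leaving 4 seats).
Remainders in descending order: Central 0.9163, North 0.8785, South 0.8211, Lowland 0.5900, Coastal 0.4842, East 0.2306, Highland 0.0468, West 0.0324.
The surplus seats go to Central, North, South, Lowland.
West receives 5.

5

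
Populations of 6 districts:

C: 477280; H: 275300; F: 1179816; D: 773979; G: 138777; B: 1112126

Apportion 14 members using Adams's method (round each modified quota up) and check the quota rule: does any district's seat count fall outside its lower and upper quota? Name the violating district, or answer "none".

none

Standard quotas: C 1.689, H 0.974, F 4.174, D 2.738, G 0.491, B 3.934.
Adams allocation: C 2, H 1, F 4, D 3, G 1, B 3.
Every allocation lies between the lower and upper quota.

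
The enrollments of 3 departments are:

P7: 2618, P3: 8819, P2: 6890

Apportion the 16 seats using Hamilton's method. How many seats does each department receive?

The standard divisor is 18327/16 ≈ 1145.438.
Standard quotas: P7 2.2856, P3 7.6992, P2 6.0152.
Lower quotas: P7 2, P3 7, P2 6 (sum 15, leaving 1 seat).
Remainders in descending order: P3 0.6992, P7 0.2856, P2 0.0152.
The surplus seat goes to P3.

P7: 2; P3: 8; P2: 6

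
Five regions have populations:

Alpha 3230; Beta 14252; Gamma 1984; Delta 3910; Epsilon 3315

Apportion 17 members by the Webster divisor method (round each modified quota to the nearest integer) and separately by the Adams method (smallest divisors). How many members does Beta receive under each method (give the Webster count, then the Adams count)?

Webster: Alpha 2, Beta 9, Gamma 1, Delta 3, Epsilon 2.
Adams: Alpha 2, Beta 8, Gamma 2, Delta 3, Epsilon 2.
Beta gets 9 under Webster and 8 under Adams.

9 and 8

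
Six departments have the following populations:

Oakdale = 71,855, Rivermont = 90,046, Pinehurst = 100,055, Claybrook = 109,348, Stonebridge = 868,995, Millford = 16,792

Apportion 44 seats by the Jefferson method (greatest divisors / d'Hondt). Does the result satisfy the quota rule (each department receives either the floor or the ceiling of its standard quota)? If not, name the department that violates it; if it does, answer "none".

Stonebridge

Standard quotas: Oakdale 2.515, Rivermont 3.152, Pinehurst 3.502, Claybrook 3.827, Stonebridge 30.416, Millford 0.588.
Jefferson allocation: Oakdale 2, Rivermont 3, Pinehurst 3, Claybrook 4, Stonebridge 32, Millford 0.
Stonebridge has quota 30.416 (lower 30, upper 31) but receives 32 — outside the quota interval.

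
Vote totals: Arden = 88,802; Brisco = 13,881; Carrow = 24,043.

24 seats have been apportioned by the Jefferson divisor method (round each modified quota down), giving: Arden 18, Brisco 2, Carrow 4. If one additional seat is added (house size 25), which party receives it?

Carrow

Priority for the next seat is population ÷ (current seats + 1).
Priorities: Arden 4673.789, Brisco 4627.000, Carrow 4808.600.
Highest priority: Carrow.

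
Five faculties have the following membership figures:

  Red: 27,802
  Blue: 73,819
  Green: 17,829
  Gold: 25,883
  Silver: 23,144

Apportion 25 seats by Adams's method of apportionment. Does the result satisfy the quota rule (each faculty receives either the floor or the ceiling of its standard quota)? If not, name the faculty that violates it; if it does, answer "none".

none

Standard quotas: Red 4.125, Blue 10.954, Green 2.646, Gold 3.841, Silver 3.434.
Adams allocation: Red 4, Blue 10, Green 3, Gold 4, Silver 4.
Every allocation lies between the lower and upper quota.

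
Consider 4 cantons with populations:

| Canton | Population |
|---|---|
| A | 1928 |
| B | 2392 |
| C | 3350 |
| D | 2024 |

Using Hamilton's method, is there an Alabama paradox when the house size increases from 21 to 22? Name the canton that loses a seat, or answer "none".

none

At 21 seats: A 4, B 5, C 7, D 5.
At 22 seats: A 4, B 5, C 8, D 5.
No canton's allocation decreased.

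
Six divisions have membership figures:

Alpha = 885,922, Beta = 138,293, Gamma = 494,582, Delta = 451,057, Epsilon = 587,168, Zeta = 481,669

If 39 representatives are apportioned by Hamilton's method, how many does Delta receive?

6

The standard divisor is 3038691/39 ≈ 77915.154.
Standard quotas: Alpha 11.3703, Beta 1.7749, Gamma 6.3477, Delta 5.7891, Epsilon 7.5360, Zeta 6.1820.
Lower quotas: Alpha 11, Beta 1, Gamma 6, Delta 5, Epsilon 7, Zeta 6 (sum 36, leaving 3 seats).
Remainders in descending order: Delta 0.7891, Beta 0.7749, Epsilon 0.5360, Alpha 0.3703, Gamma 0.3477, Zeta 0.1820.
The surplus seats go to Delta, Beta, Epsilon.
Delta receives 6.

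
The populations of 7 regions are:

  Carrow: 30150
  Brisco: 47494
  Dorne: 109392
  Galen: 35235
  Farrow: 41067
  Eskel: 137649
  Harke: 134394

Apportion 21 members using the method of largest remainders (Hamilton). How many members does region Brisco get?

2

Standard divisor: 535381 ÷ 21 ≈ 25494.333.
Standard quotas: Carrow 1.1826, Brisco 1.8629, Dorne 4.2908, Galen 1.3821, Farrow 1.6108, Eskel 5.3992, Harke 5.2715.
Lower quotas: Carrow 1, Brisco 1, Dorne 4, Galen 1, Farrow 1, Eskel 5, Harke 5 (sum 18, leaving 3 seats).
Remainders in descending order: Brisco 0.8629, Farrow 0.6108, Eskel 0.3992, Galen 0.3821, Dorne 0.2908, Harke 0.2715, Carrow 0.1826.
The surplus seats go to Brisco, Farrow, Eskel.
Brisco receives 2.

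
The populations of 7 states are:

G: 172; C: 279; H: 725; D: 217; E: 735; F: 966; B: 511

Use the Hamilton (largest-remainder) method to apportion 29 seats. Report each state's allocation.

Total 3605; standard divisor 3605/29 ≈ 124.31.
Standard quotas: G 1.384, C 2.244, H 5.832, D 1.746, E 5.913, F 7.771, B 4.111.
Lower quotas: G 1, C 2, H 5, D 1, E 5, F 7, B 4 (sum 25, leaving 4 seats).
Remainders in descending order: E 0.913, H 0.832, F 0.771, D 0.746, G 0.384, C 0.244, B 0.111.
Largest remainders: E, H, F, D receive the extra seats.

G 1; C 2; H 6; D 2; E 6; F 8; B 4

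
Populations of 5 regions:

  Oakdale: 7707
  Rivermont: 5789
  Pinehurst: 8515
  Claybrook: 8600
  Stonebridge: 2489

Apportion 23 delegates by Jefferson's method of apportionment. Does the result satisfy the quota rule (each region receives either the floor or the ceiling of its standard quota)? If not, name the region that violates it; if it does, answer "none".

none

Standard quotas: Oakdale 5.355, Rivermont 4.023, Pinehurst 5.917, Claybrook 5.976, Stonebridge 1.730.
Jefferson allocation: Oakdale 6, Rivermont 4, Pinehurst 6, Claybrook 6, Stonebridge 1.
Every allocation lies between the lower and upper quota.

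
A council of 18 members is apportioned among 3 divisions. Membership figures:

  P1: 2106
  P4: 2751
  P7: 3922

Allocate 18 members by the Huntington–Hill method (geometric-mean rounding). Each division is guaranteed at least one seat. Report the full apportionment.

With divisor 487: modified quotas P1 4.324, P4 5.649, P7 8.053.
Geometric-mean thresholds: P1 √(4·5)=4.472, P4 √(5·6)=5.477, P7 √(8·9)=8.485.
Each quota rounded against its threshold gives P1 4, P4 6, P7 8 (total 18).

P1 4, P4 6, P7 8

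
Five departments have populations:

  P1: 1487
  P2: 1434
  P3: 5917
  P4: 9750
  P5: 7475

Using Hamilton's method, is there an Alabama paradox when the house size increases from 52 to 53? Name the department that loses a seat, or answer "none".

At 52 seats: P1 3, P2 3, P3 12, P4 19, P5 15.
At 53 seats: P1 3, P2 3, P3 12, P4 20, P5 15.
No department's allocation decreased.

none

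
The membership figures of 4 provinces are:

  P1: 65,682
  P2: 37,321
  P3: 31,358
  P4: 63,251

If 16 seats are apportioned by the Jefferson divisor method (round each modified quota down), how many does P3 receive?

2

Standard divisor 197612/16 ≈ 12350.75; standard quotas: P1 5.318, P2 3.022, P3 2.539, P4 5.121.
Rounding down gives 5, 3, 2, 5 = 15 seats, so the divisor must be adjusted.
With modified divisor 10700: modified quotas P1 6.139, P2 3.488, P3 2.931, P4 5.911.
Rounding down: P1 6, P2 3, P3 2, P4 5 (total 16).
P3 receives 2.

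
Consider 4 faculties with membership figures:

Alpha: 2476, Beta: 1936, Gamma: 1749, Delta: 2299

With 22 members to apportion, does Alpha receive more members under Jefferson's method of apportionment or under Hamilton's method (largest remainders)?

Jefferson: Alpha 7, Beta 5, Gamma 4, Delta 6.
Hamilton: Alpha 6, Beta 5, Gamma 5, Delta 6.
Alpha gets 7 under Jefferson and 6 under Hamilton.

Jefferson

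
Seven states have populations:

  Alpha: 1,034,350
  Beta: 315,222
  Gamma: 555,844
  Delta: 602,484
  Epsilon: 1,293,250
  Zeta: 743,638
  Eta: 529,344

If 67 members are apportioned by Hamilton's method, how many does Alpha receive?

Total 5074132; standard divisor 5074132/67 ≈ 75733.313.
Standard quotas: Alpha 13.6578, Beta 4.1623, Gamma 7.3395, Delta 7.9553, Epsilon 17.0764, Zeta 9.8192, Eta 6.9896.
Lower quotas: Alpha 13, Beta 4, Gamma 7, Delta 7, Epsilon 17, Zeta 9, Eta 6 (sum 63, leaving 4 seats).
Remainders in descending order: Eta 0.9896, Delta 0.9553, Zeta 0.8192, Alpha 0.6578, Gamma 0.3395, Beta 0.1623, Epsilon 0.0764.
Largest remainders: Eta, Delta, Zeta, Alpha receive the extra seats.
Alpha receives 14.

14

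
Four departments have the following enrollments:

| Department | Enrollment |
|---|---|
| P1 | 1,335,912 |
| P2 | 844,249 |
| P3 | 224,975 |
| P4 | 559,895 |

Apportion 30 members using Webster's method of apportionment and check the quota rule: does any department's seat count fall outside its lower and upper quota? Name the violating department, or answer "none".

Standard quotas: P1 13.517, P2 8.542, P3 2.276, P4 5.665.
Webster allocation: P1 13, P2 9, P3 2, P4 6.
Every allocation lies between the lower and upper quota.

none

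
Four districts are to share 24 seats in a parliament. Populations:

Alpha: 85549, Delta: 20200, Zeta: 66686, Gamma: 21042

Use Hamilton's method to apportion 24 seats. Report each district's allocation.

Alpha: 11; Delta: 2; Zeta: 8; Gamma: 3

Total 193477; standard divisor 193477/24 ≈ 8061.542.
Standard quotas: Alpha 10.6120, Delta 2.5057, Zeta 8.2721, Gamma 2.6102.
Lower quotas: Alpha 10, Delta 2, Zeta 8, Gamma 2 (sum 22, leaving 2 seats).
Remainders in descending order: Alpha 0.6120, Gamma 0.6102, Delta 0.5057, Zeta 0.2721.
The surplus seats go to Alpha, Gamma.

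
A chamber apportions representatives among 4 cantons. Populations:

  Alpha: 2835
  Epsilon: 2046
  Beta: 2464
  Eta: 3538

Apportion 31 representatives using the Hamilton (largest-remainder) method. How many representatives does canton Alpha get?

Standard divisor: 10883 ÷ 31 ≈ 351.065.
Standard quotas: Alpha 8.075, Epsilon 5.828, Beta 7.019, Eta 10.078.
Lower quotas: Alpha 8, Epsilon 5, Beta 7, Eta 10 (sum 30, leaving 1 seat).
Remainders in descending order: Epsilon 0.828, Eta 0.078, Alpha 0.075, Beta 0.019.
Largest remainder: Epsilon receives the extra seat.
Alpha receives 8.

8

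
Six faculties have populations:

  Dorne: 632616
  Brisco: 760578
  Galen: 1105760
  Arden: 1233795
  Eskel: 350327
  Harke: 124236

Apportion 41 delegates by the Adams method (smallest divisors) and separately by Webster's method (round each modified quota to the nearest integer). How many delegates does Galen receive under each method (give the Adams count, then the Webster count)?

10 and 11

Adams: Dorne 6, Brisco 7, Galen 10, Arden 12, Eskel 4, Harke 2.
Webster: Dorne 6, Brisco 8, Galen 11, Arden 12, Eskel 3, Harke 1.
Galen gets 10 under Adams and 11 under Webster.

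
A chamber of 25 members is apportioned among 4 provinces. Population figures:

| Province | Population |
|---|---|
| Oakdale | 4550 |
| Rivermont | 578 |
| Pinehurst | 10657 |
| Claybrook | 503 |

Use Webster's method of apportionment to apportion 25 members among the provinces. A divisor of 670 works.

Oakdale: 7, Rivermont: 1, Pinehurst: 16, Claybrook: 1

With modified divisor 670: modified quotas Oakdale 6.791, Rivermont 0.863, Pinehurst 15.906, Claybrook 0.751.
Rounding to the nearest integer: Oakdale 7, Rivermont 1, Pinehurst 16, Claybrook 1 (total 25).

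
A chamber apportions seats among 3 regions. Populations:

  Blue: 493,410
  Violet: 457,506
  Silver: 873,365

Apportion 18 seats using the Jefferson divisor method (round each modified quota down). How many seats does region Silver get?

Standard divisor 1824281/18 ≈ 101348.944; standard quotas: Blue 4.868, Violet 4.514, Silver 8.617.
Rounding down gives 4, 4, 8 = 16 seats, so the divisor must be adjusted.
With modified divisor 94300: modified quotas Blue 5.232, Violet 4.852, Silver 9.262.
Rounding down: Blue 5, Violet 4, Silver 9 (total 18).
Silver receives 9.

9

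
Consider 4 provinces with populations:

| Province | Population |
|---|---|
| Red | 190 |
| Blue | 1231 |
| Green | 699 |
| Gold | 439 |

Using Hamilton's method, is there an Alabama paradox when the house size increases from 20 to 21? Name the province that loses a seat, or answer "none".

Red

At 20 seats: Red 2, Blue 10, Green 5, Gold 3.
At 21 seats: Red 1, Blue 10, Green 6, Gold 4.
Red drops from 2 to 1.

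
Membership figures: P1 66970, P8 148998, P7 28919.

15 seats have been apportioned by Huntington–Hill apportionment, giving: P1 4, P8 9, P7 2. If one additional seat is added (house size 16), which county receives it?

Priority for the next seat is population ÷ (√(s·(s+1))).
Priorities: P1 14974.947, P8 15705.768, P7 11806.132.
Highest priority: P8.

P8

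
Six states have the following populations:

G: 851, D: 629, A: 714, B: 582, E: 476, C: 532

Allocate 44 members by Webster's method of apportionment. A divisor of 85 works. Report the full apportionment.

With modified divisor 85: modified quotas G 10.012, D 7.400, A 8.400, B 6.847, E 5.600, C 6.259.
Rounding to the nearest integer: G 10, D 7, A 8, B 7, E 6, C 6 (total 44).

G=10, D=7, A=8, B=7, E=6, C=6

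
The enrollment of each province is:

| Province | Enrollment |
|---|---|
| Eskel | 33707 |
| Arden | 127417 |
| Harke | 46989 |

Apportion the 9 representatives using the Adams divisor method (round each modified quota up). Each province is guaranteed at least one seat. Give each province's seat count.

Eskel 2, Arden 5, Harke 2

Standard divisor 208113/9 ≈ 23123.667; standard quotas: Eskel 1.458, Arden 5.510, Harke 2.032.
Rounding up gives 2, 6, 3 = 11 seats, so the divisor must be adjusted.
With modified divisor 28700: modified quotas Eskel 1.174, Arden 4.440, Harke 1.637.
Rounding up: Eskel 2, Arden 5, Harke 2 (total 9).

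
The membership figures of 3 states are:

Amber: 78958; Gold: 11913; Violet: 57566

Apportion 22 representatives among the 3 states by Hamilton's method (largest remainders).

Amber: 12, Gold: 2, Violet: 8

Standard divisor: 148437 ÷ 22 ≈ 6747.136.
Standard quotas: Amber 11.7024, Gold 1.7656, Violet 8.5319.
Lower quotas: Amber 11, Gold 1, Violet 8 (sum 20, leaving 2 seats).
Remainders in descending order: Gold 0.7656, Amber 0.7024, Violet 0.5319.
Largest remainders: Gold, Amber receive the extra seats.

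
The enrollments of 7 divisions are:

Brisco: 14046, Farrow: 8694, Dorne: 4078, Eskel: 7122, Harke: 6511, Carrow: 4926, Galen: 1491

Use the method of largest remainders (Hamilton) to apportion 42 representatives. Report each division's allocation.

Brisco=13, Farrow=8, Dorne=4, Eskel=6, Harke=6, Carrow=4, Galen=1

Standard divisor: 46868 ÷ 42 ≈ 1115.905.
Standard quotas: Brisco 12.5871, Farrow 7.7910, Dorne 3.6544, Eskel 6.3823, Harke 5.8347, Carrow 4.4144, Galen 1.3361.
Lower quotas: Brisco 12, Farrow 7, Dorne 3, Eskel 6, Harke 5, Carrow 4, Galen 1 (sum 38, leaving 4 seats).
Remainders in descending order: Harke 0.8347, Farrow 0.7910, Dorne 0.6544, Brisco 0.5871, Carrow 0.4144, Eskel 0.3823, Galen 0.3361.
Largest remainders: Harke, Farrow, Dorne, Brisco receive the extra seats.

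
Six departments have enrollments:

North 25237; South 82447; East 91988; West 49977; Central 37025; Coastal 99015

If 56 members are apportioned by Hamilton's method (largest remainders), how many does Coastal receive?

15

Total 385689; standard divisor 385689/56 ≈ 6887.304.
Standard quotas: North 3.6643, South 11.9709, East 13.3562, West 7.2564, Central 5.3758, Coastal 14.3765.
Lower quotas: North 3, South 11, East 13, West 7, Central 5, Coastal 14 (sum 53, leaving 3 seats).
Remainders in descending order: South 0.9709, North 0.6643, Coastal 0.3765, Central 0.3758, East 0.3562, West 0.2564.
The surplus seats go to South, North, Coastal.
Coastal receives 15.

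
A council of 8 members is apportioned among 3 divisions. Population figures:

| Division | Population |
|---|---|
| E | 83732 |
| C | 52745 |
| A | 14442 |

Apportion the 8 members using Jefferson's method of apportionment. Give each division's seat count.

E 5, C 3, A 0

Standard divisor 150919/8 ≈ 18864.875; standard quotas: E 4.439, C 2.796, A 0.766.
Rounding down gives 4, 2, 0 = 6 seats, so the divisor must be adjusted.
With modified divisor 15600: modified quotas E 5.367, C 3.381, A 0.926.
Rounding down: E 5, C 3, A 0 (total 8).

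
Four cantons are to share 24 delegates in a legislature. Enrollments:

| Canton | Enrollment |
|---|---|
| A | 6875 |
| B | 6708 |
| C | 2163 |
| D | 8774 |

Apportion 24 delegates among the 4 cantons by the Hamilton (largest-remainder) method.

A: 7, B: 6, C: 2, D: 9

The standard divisor is 24520/24 ≈ 1021.667.
Standard quotas: A 6.7292, B 6.5657, C 2.1171, D 8.5879.
Lower quotas: A 6, B 6, C 2, D 8 (sum 22, leaving 2 seats).
Remainders in descending order: A 0.7292, D 0.5879, B 0.5657, C 0.1171.
Largest remainders: A, D receive the extra seats.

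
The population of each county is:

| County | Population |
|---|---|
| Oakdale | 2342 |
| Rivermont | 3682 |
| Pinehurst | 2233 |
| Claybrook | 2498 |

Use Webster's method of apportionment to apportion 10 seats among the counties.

Standard divisor 10755/10 ≈ 1075.5; standard quotas: Oakdale 2.178, Rivermont 3.424, Pinehurst 2.076, Claybrook 2.323.
Rounding to the nearest integer gives 2, 3, 2, 2 = 9 seats, so the divisor must be adjusted.
With modified divisor 1030: modified quotas Oakdale 2.274, Rivermont 3.575, Pinehurst 2.168, Claybrook 2.425.
Rounding to the nearest integer: Oakdale 2, Rivermont 4, Pinehurst 2, Claybrook 2 (total 10).

Oakdale=2; Rivermont=4; Pinehurst=2; Claybrook=2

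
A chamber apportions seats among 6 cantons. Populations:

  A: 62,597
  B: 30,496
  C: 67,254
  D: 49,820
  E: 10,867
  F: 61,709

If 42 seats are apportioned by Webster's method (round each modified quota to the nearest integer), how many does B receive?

5

Standard divisor 282743/42 ≈ 6731.976; standard quotas: A 9.298, B 4.530, C 9.990, D 7.401, E 1.614, F 9.167.
Rounding to the nearest integer gives A 9, B 5, C 10, D 7, E 2, F 9 — total 42, matching the house size, so no adjustment is needed.
B receives 5.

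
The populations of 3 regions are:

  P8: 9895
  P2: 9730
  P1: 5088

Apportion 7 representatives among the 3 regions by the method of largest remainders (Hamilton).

The standard divisor is 24713/7 ≈ 3530.429.
Standard quotas: P8 2.8028, P2 2.7560, P1 1.4412.
Lower quotas: P8 2, P2 2, P1 1 (sum 5, leaving 2 seats).
Remainders in descending order: P8 0.8028, P2 0.7560, P1 0.4412.
The surplus seats go to P8, P2.

P8=3, P2=3, P1=1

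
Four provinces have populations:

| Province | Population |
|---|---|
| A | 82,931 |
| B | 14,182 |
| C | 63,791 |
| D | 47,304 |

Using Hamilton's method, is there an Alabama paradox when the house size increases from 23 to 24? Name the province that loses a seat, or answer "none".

none

At 23 seats: A 9, B 2, C 7, D 5.
At 24 seats: A 10, B 2, C 7, D 5.
No province's allocation decreased.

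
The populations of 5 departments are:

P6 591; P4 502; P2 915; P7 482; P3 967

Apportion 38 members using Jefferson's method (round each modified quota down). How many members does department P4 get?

5

Standard divisor 3457/38 ≈ 90.974; standard quotas: P6 6.496, P4 5.518, P2 10.058, P7 5.298, P3 10.629.
Rounding down gives 6, 5, 10, 5, 10 = 36 seats, so the divisor must be adjusted.
With modified divisor 84: modified quotas P6 7.036, P4 5.976, P2 10.893, P7 5.738, P3 11.512.
Rounding down: P6 7, P4 5, P2 10, P7 5, P3 11 (total 38).
P4 receives 5.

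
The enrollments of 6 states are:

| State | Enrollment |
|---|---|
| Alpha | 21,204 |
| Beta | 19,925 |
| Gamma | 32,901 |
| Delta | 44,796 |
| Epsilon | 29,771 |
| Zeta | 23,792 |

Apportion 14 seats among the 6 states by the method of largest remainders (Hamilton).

Alpha: 2, Beta: 1, Gamma: 3, Delta: 4, Epsilon: 2, Zeta: 2

Total 172389; standard divisor 172389/14 ≈ 12313.5.
Standard quotas: Alpha 1.7220, Beta 1.6181, Gamma 2.6719, Delta 3.6380, Epsilon 2.4178, Zeta 1.9322.
Lower quotas: Alpha 1, Beta 1, Gamma 2, Delta 3, Epsilon 2, Zeta 1 (sum 10, leaving 4 seats).
Remainders in descending order: Zeta 0.9322, Alpha 0.7220, Gamma 0.6719, Delta 0.6380, Beta 0.6181, Epsilon 0.4178.
The surplus seats go to Zeta, Alpha, Gamma, Delta.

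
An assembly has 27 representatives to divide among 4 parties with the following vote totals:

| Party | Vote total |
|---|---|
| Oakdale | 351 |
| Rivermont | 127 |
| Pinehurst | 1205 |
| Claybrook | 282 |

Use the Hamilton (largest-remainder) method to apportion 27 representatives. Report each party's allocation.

Oakdale 5, Rivermont 2, Pinehurst 16, Claybrook 4

Total 1965; standard divisor 1965/27 ≈ 72.778.
Standard quotas: Oakdale 4.823, Rivermont 1.745, Pinehurst 16.557, Claybrook 3.875.
Lower quotas: Oakdale 4, Rivermont 1, Pinehurst 16, Claybrook 3 (sum 24, leaving 3 seats).
Remainders in descending order: Claybrook 0.875, Oakdale 0.823, Rivermont 0.745, Pinehurst 0.557.
The surplus seats go to Claybrook, Oakdale, Rivermont.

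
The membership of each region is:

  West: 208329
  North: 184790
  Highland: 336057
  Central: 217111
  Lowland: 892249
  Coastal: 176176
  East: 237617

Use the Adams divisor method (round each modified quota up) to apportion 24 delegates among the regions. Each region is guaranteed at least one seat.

West: 2, North: 2, Highland: 4, Central: 2, Lowland: 9, Coastal: 2, East: 3

Standard divisor 2252329/24 ≈ 93847.042; standard quotas: West 2.220, North 1.969, Highland 3.581, Central 2.313, Lowland 9.507, Coastal 1.877, East 2.532.
Rounding up gives 3, 2, 4, 3, 10, 2, 3 = 27 seats, so the divisor must be adjusted.
With modified divisor 110000: modified quotas West 1.894, North 1.680, Highland 3.055, Central 1.974, Lowland 8.111, Coastal 1.602, East 2.160.
Rounding up: West 2, North 2, Highland 4, Central 2, Lowland 9, Coastal 2, East 3 (total 24).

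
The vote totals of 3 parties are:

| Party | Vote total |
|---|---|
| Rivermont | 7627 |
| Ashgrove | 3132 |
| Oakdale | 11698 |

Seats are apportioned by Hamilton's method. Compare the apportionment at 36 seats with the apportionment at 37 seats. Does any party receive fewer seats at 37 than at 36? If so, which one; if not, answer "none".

At 36 seats: Rivermont 12, Ashgrove 5, Oakdale 19.
At 37 seats: Rivermont 13, Ashgrove 5, Oakdale 19.
No party's allocation decreased.

none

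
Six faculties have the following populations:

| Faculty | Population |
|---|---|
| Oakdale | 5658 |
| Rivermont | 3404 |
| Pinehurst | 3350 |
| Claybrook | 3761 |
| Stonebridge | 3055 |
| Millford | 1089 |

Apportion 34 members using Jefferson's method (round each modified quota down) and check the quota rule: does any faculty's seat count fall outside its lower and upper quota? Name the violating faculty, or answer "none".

Standard quotas: Oakdale 9.469, Rivermont 5.697, Pinehurst 5.606, Claybrook 6.294, Stonebridge 5.112, Millford 1.822.
Jefferson allocation: Oakdale 10, Rivermont 6, Pinehurst 6, Claybrook 6, Stonebridge 5, Millford 1.
Every allocation lies between the lower and upper quota.

none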